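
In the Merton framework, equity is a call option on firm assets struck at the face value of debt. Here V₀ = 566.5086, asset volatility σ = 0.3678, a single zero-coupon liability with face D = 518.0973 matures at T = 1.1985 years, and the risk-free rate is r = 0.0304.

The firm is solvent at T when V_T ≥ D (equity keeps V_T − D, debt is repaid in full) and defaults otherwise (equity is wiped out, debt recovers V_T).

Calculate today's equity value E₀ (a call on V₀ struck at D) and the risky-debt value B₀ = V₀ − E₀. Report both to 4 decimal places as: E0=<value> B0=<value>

E0=122.5764 B0=443.9322

With assets at 566.5086 and a single debt payment of 518.0973 at 1.1985 years:
d₁ = [ln(V₀/D) + (r + σ²/2)T] / (σ√T)
   = [ln(566.5086/518.0973) + (0.0304 + 0.5·0.3678²)·1.1985] / (0.3678·√1.1985)
   = [0.089329 + 0.117499] / 0.402653 = 0.513664
d₂ = d₁ − σ√T = 0.513664 − 0.402653 = 0.111011
N(d₁) = 0.696257,  N(d₂) = 0.544196,  e^(−rT) = 0.964221
E₀ = V₀·N(d₁) − D·e^(−rT)·N(d₂)
   = 566.5086·0.696257 − 518.0973·0.964221·0.544196 = 122.576374
B₀ = V₀ − E₀ = 566.5086 − 122.576374 = 443.932226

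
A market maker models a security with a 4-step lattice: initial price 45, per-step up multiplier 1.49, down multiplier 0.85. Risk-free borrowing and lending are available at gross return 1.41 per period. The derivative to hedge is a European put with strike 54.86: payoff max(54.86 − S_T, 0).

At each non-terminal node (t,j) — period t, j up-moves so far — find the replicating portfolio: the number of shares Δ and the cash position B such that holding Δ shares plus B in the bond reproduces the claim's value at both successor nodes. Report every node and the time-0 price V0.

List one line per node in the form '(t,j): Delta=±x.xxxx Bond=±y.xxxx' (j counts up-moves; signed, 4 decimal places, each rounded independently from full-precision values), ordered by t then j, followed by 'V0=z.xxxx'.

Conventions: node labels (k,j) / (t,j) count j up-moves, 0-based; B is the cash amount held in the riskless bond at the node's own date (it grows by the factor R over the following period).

Under the risk-neutral measure, an up-move has probability p* = (R−d)/(u−d) = 0.8750 and values discount at R = 1.41.
Payoffs at expiry: V(4,0)=31.3697, V(4,1)=13.6829, V(4,2)=0.0000, V(4,3)=0.0000, V(4,4)=0.0000
(3,0): S=27.6356. Δ = (V_up−V_dn)/(S_up−S_dn) = (13.6829−31.3697)/(41.1771−23.4903) = -1.0000. V = [p*·13.6829 + (1−p*)·31.3697]/1.41 = 11.2722. B = V − Δ·S = 38.9078.
(3,1): S=48.4436. Δ = (V_up−V_dn)/(S_up−S_dn) = (0.0000−13.6829)/(72.1810−41.1771) = -0.4413. V = [p*·0.0000 + (1−p*)·13.6829]/1.41 = 1.2130. B = V − Δ·S = 22.5926.
(3,2): S=84.9188. Δ = (V_up−V_dn)/(S_up−S_dn) = (0.0000−0.0000)/(126.5290−72.1810) = 0.0000. V = [p*·0.0000 + (1−p*)·0.0000]/1.41 = 0.0000. B = V − Δ·S = 0.0000.
(3,3): S=148.8577. Δ = (V_up−V_dn)/(S_up−S_dn) = (0.0000−0.0000)/(221.7980−126.5290) = 0.0000. V = [p*·0.0000 + (1−p*)·0.0000]/1.41 = 0.0000. B = V − Δ·S = 0.0000.
(2,0): S=32.5125. Δ = (V_up−V_dn)/(S_up−S_dn) = (1.2130−11.2722)/(48.4436−27.6356) = -0.4834. V = [p*·1.2130 + (1−p*)·11.2722]/1.41 = 1.7521. B = V − Δ·S = 17.4695.
(2,1): S=56.9925. Δ = (V_up−V_dn)/(S_up−S_dn) = (0.0000−1.2130)/(84.9188−48.4436) = -0.0333. V = [p*·0.0000 + (1−p*)·1.2130]/1.41 = 0.1075. B = V − Δ·S = 2.0029.
(2,2): S=99.9045. Δ = (V_up−V_dn)/(S_up−S_dn) = (0.0000−0.0000)/(148.8577−84.9188) = 0.0000. V = [p*·0.0000 + (1−p*)·0.0000]/1.41 = 0.0000. B = V − Δ·S = 0.0000.
(1,0): S=38.2500. Δ = (V_up−V_dn)/(S_up−S_dn) = (0.1075−1.7521)/(56.9925−32.5125) = -0.0672. V = [p*·0.1075 + (1−p*)·1.7521]/1.41 = 0.2221. B = V − Δ·S = 2.7916.
(1,1): S=67.0500. Δ = (V_up−V_dn)/(S_up−S_dn) = (0.0000−0.1075)/(99.9045−56.9925) = -0.0025. V = [p*·0.0000 + (1−p*)·0.1075]/1.41 = 0.0095. B = V − Δ·S = 0.1776.
(0,0): S=45.0000. Δ = (V_up−V_dn)/(S_up−S_dn) = (0.0095−0.2221)/(67.0500−38.2500) = -0.0074. V = [p*·0.0095 + (1−p*)·0.2221]/1.41 = 0.0256. B = V − Δ·S = 0.3577.
As a check, the time-0 holding Δ(0,0)·S0 + B(0,0) comes to 0.0256 — exactly V0.

(0,0): Delta=-0.0074 Bond=0.3577
(1,0): Delta=-0.0672 Bond=2.7916
(1,1): Delta=-0.0025 Bond=0.1776
(2,0): Delta=-0.4834 Bond=17.4695
(2,1): Delta=-0.0333 Bond=2.0029
(2,2): Delta=0.0000 Bond=0.0000
(3,0): Delta=-1.0000 Bond=38.9078
(3,1): Delta=-0.4413 Bond=22.5926
(3,2): Delta=0.0000 Bond=0.0000
(3,3): Delta=0.0000 Bond=0.0000
V0=0.0256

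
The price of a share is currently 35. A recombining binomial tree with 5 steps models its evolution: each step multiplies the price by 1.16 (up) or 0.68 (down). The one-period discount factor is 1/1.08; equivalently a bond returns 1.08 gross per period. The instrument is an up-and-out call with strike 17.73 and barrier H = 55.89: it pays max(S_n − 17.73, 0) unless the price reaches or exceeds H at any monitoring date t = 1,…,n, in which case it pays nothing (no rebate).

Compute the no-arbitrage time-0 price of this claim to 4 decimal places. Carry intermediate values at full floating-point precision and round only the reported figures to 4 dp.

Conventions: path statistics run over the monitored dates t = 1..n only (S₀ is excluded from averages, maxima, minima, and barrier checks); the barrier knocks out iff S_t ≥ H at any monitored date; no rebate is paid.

price = 6.3737

Set p* = 0.8333 (from d < R < u); the path-dependent value is the discounted p*-expectation over all price paths.
Enumerate all 2^5 = 32 price paths (U = up ×1.16, D = down ×0.68); each path with k up-moves has probability p*^k·(1−p*)^(5−k).
DDDDD: M=23.8000, payoff=0.0000, prob=0.000129
UDDDD: M=40.6000, payoff=0.0000, prob=0.000643
DUDDD: M=27.6080, payoff=0.0000, prob=0.000643
UUDDD: M=47.0960, payoff=0.0000, prob=0.003215
DDUDD: M=23.8000, payoff=0.0000, prob=0.000643
UDUDD: M=40.6000, payoff=0.0000, prob=0.003215
DUUDD: M=32.0253, payoff=0.0000, prob=0.003215
UUUDD: M=54.6314, payoff=7.5315, prob=0.016075
DDDUD: M=23.8000, payoff=0.0000, prob=0.000643
UDDUD: M=40.6000, payoff=0.0000, prob=0.003215
DUDUD: M=27.6080, payoff=0.0000, prob=0.003215
UUDUD: M=47.0960, payoff=7.5315, prob=0.016075
DDUUD: M=23.8000, payoff=0.0000, prob=0.003215
UDUUD: M=40.6000, payoff=7.5315, prob=0.016075
DUUUD: M=37.1493, payoff=7.5315, prob=0.016075
UUUUD: M=63.3724, payoff=0.0000, prob=0.080376
DDDDU: M=23.8000, payoff=0.0000, prob=0.000643
UDDDU: M=40.6000, payoff=0.0000, prob=0.003215
DUDDU: M=27.6080, payoff=0.0000, prob=0.003215
UUDDU: M=47.0960, payoff=7.5315, prob=0.016075
DDUDU: M=23.8000, payoff=0.0000, prob=0.003215
UDUDU: M=40.6000, payoff=7.5315, prob=0.016075
DUUDU: M=32.0253, payoff=7.5315, prob=0.016075
UUUDU: M=54.6314, payoff=25.3632, prob=0.080376
DDDUU: M=23.8000, payoff=0.0000, prob=0.003215
UDDUU: M=40.6000, payoff=7.5315, prob=0.016075
DUDUU: M=27.6080, payoff=7.5315, prob=0.016075
UUDUU: M=47.0960, payoff=25.3632, prob=0.080376
DDUUU: M=25.2615, payoff=7.5315, prob=0.016075
UDUUU: M=43.0932, payoff=25.3632, prob=0.080376
DUUUU: M=43.0932, payoff=25.3632, prob=0.080376
UUUUU: M=73.5120, payoff=0.0000, prob=0.401878
Price = Σ prob·payoff / R^5 = 9.365029 / 1.469328 = 6.3737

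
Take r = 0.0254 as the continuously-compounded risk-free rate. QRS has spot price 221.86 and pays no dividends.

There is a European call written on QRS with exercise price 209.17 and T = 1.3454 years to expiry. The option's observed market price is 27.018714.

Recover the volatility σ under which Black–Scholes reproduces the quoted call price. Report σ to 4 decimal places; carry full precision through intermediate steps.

At σ = 0.1549 the Black–Scholes value reproduces the quote:
σ√T = 0.1549·√1.3454 = 0.179671
d₁ = (ln(S/K) + (r+σ²/2)T) / (σ√T) = (ln(221.86/209.17) + (0.0254+0.1549²/2)·1.3454) / 0.179671 = (0.058899 + 0.050314) / 0.179671 = 0.607852
d₂ = d₁ − σ√T = 0.607852 − 0.179671 = 0.428181
e^{−rT} = 0.966404
N(d₁) = 0.728357,  N(d₂) = 0.665740
V = S·N(d₁) − K·e^{−rT}·N(d₂) = 161.593325 − 134.574611 = 27.018714 (the quoted price), and the Black–Scholes price is strictly increasing in σ, so σ is unique

sigma = 0.1549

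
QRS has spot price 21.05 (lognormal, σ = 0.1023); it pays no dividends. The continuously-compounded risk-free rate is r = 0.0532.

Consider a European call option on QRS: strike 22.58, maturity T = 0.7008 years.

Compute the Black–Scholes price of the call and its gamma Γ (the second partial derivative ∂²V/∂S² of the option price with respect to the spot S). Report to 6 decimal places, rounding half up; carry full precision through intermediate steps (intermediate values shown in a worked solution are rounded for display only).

σ√T = 0.1023·√0.7008 = 0.085639
d₁ = (ln(S/K) + (r+σ²/2)T) / (σ√T) = (ln(21.05/22.58) + (0.0532+0.1023²/2)·0.7008) / 0.085639 = (-0.070164 + 0.040950) / 0.085639 = -0.341133
d₂ = d₁ − σ√T = -0.341133 − 0.085639 = -0.426773
e^{−rT} = 0.963404
N(d₁) = 0.366502,  N(d₂) = 0.334772
Call price V = S·N(d₁) − K·e^{−rT}·N(d₂) = 7.714858 − 7.282526 = 0.432332
φ(d₁) = (1/√(2π))·e^{−d₁²/2} = 0.376392
Γ = φ(d₁) / (S·σ·√T) = 0.208793

price = 0.432332
Γ = 0.208793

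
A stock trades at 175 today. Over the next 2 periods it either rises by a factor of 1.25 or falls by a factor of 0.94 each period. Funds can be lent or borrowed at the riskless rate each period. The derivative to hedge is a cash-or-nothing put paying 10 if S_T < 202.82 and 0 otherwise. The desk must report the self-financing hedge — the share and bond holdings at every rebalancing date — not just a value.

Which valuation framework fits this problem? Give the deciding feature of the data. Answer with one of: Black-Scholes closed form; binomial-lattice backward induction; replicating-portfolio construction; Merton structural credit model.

framework: replicating-portfolio construction

Key observation: the deliverable is the dynamic trading strategy on the 2-step tree (spot 175, moves 1.25 and 0.94), so the valuation must go through the node-by-node replicating-portfolio solve.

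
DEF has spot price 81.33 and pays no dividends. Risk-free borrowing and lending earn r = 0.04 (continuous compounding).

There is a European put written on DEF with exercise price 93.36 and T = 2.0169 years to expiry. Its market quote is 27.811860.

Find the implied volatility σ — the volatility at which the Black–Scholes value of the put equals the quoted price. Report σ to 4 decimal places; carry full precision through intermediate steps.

At σ = 0.5479 the Black–Scholes value reproduces the quote:
σ√T = 0.5479·√2.0169 = 0.778114
d₁ = (ln(S/K) + (r+σ²/2)T) / (σ√T) = (ln(81.33/93.36) + (0.04+0.5479²/2)·2.0169) / 0.778114 = (-0.137948 + 0.383407) / 0.778114 = 0.315454
d₂ = d₁ − σ√T = 0.315454 − 0.778114 = -0.462661
e^{−rT} = 0.922493
N(−d₁) = 0.376209,  N(−d₂) = 0.678196
V = K·e^{−rT}·N(−d₂) − S·N(−d₁) = 58.408908 − 30.597048 = 27.811860 (equal to the quote); since ∂V/∂σ > 0 for all σ, the implied volatility is unique

sigma = 0.5479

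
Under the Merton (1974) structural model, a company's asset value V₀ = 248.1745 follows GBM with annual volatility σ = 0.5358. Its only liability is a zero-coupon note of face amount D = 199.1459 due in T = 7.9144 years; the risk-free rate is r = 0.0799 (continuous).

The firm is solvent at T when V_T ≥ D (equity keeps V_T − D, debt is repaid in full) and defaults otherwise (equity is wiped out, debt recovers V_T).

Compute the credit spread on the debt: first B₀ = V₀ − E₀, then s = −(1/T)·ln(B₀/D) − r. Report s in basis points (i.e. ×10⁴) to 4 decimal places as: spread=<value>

Apply the equity-as-call identities (strike 199.1459, horizon 7.9144 years):
d₁ = [ln(V₀/D) + (r + σ²/2)T] / (σ√T)
   = [ln(248.1745/199.1459) + (0.0799 + 0.5·0.5358²)·7.9144] / (0.5358·√7.9144)
   = [0.220094 + 1.768400] / 1.507342 = 1.319206
d₂ = d₁ − σ√T = 1.319206 − 1.507342 = -0.188136
N(d₁) = 0.906450,  N(d₂) = 0.425385,  e^(−rT) = 0.531336
E₀ = V₀·N(d₁) − D·e^(−rT)·N(d₂)
   = 248.1745·0.906450 − 199.1459·0.531336·0.425385 = 179.946296
B₀ = V₀ − E₀ = 248.1745 − 179.946296 = 68.228204
spread = −(1/T)·ln(B₀/D) − r = −(1/7.9144)·ln(68.228204/199.1459) − 0.0799 = 0.05544566
in basis points: 0.05544566 × 10⁴ = 554.4566 bp

spread=554.4566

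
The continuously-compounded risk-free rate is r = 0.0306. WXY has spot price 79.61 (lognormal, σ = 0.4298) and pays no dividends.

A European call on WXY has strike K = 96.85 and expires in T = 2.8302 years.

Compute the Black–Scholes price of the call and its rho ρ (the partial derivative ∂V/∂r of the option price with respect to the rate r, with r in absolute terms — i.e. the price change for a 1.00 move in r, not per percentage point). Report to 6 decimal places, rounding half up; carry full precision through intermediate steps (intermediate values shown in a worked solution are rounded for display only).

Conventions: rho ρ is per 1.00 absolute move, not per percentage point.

price = 19.430057
ρ = 76.421303

σ√T = 0.4298·√2.8302 = 0.723061
d₁ = (ln(S/K) + (r+σ²/2)T) / (σ√T) = (ln(79.61/96.85) + (0.0306+0.4298²/2)·2.8302) / 0.723061 = (-0.196024 + 0.348013) / 0.723061 = 0.210202
d₂ = d₁ − σ√T = 0.210202 − 0.723061 = -0.512859
e^{−rT} = 0.917040
N(d₁) = 0.583245,  N(d₂) = 0.304025
Call price V = S·N(d₁) − K·e^{−rT}·N(d₂) = 46.432143 − 27.002086 = 19.430057
ρ = K·T·e^{−rT}·N(d₂) = 76.421303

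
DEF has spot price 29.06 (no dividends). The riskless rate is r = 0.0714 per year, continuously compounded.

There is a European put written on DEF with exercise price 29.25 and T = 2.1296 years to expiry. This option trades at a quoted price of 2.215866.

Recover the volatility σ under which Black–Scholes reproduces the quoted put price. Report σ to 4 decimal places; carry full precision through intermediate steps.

sigma = 0.2471

At σ = 0.2471 the Black–Scholes value reproduces the quote:
σ√T = 0.2471·√2.1296 = 0.360597
d₁ = (ln(S/K) + (r+σ²/2)T) / (σ√T) = (ln(29.06/29.25) + (0.0714+0.2471²/2)·2.1296) / 0.360597 = (-0.006517 + 0.217068) / 0.360597 = 0.583897
d₂ = d₁ − σ√T = 0.583897 − 0.360597 = 0.223301
e^{−rT} = 0.858942
N(−d₁) = 0.279645,  N(−d₂) = 0.411651
V = K·e^{−rT}·N(−d₂) − S·N(−d₁) = 10.342339 − 8.126473 = 2.215866 (matching the quote); vega is positive throughout, so no other σ reproduces this price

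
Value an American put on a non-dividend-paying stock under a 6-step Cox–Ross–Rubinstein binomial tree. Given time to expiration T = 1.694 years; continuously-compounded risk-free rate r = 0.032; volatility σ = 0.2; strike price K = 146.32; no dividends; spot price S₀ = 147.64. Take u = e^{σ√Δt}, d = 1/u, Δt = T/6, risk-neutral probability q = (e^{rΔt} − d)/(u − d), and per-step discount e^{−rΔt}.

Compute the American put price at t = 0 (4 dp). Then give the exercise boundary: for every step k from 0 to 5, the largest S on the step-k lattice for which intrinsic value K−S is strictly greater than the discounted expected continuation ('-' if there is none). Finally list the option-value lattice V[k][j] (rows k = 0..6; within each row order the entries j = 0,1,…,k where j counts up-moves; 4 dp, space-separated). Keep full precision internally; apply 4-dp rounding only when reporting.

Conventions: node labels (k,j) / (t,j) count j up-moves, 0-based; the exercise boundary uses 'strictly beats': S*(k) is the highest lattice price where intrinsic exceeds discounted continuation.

price = 11.2082
boundary = - - - 107.3363 119.3710 132.7552
tree:
11.2082
17.7535 5.2679
27.0067 9.3890 1.4961
38.9837 16.2509 3.1197 0.0000
49.8052 26.9490 6.5053 0.0000 0.0000
59.5356 38.9837 13.5648 0.0000 0.0000 0.0000
68.2851 49.8052 26.9490 0.0000 0.0000 0.0000 0.0000

params: Δt=0.28233 u=1.11212 d=0.89918 q=0.51608 e^(-rΔt)=0.99101
t_6 payoffs: 68.2851 49.8052 26.9490 0.0000 0.0000 0.0000 0.0000
t_5: node(5,0) S=86.7844 payoff=59.5356 vs cont=58.2196 → 59.5356 [stop]  node(5,1) S=107.3363 payoff=38.9837 vs cont=37.6677 → 38.9837 [stop]  node(5,2) S=132.7552 payoff=13.5648 vs cont=12.9239 → 13.5648 [stop]  node(5,3) S=164.1937 payoff=0.0000 vs cont=0.0000 → 0.0000 [wait]  node(5,4) S=203.0774 payoff=0.0000 vs cont=0.0000 → 0.0000 [wait]  node(5,5) S=251.1693 payoff=0.0000 vs cont=0.0000 → 0.0000 [wait]  ⇒ S*(5)=132.7552
t_4: node(4,0) S=96.5148 payoff=49.8052 vs cont=48.4892 → 49.8052 [stop]  node(4,1) S=119.3710 payoff=26.9490 vs cont=25.6330 → 26.9490 [stop]  node(4,2) S=147.6400 payoff=0.0000 vs cont=6.5053 → 6.5053 [wait]  node(4,3) S=182.6035 payoff=0.0000 vs cont=0.0000 → 0.0000 [wait]  node(4,4) S=225.8469 payoff=0.0000 vs cont=0.0000 → 0.0000 [wait]  ⇒ S*(4)=119.3710
t_3: node(3,0) S=107.3363 payoff=38.9837 vs cont=37.6677 → 38.9837 [stop]  node(3,1) S=132.7552 payoff=13.5648 vs cont=16.2509 → 16.2509 [wait]  node(3,2) S=164.1937 payoff=0.0000 vs cont=3.1197 → 3.1197 [wait]  node(3,3) S=203.0774 payoff=0.0000 vs cont=0.0000 → 0.0000 [wait]  ⇒ S*(3)=107.3363
t_2: node(2,0) S=119.3710 payoff=26.9490 vs cont=27.0067 → 27.0067 [wait]  node(2,1) S=147.6400 payoff=0.0000 vs cont=9.3890 → 9.3890 [wait]  node(2,2) S=182.6035 payoff=0.0000 vs cont=1.4961 → 1.4961 [wait]  ⇒ S*(2)=-
t_1: node(1,0) S=132.7552 payoff=13.5648 vs cont=17.7535 → 17.7535 [wait]  node(1,1) S=164.1937 payoff=0.0000 vs cont=5.2679 → 5.2679 [wait]  ⇒ S*(1)=-
t_0: node(0,0) S=147.6400 payoff=0.0000 vs cont=11.2082 → 11.2082 [wait]  ⇒ S*(0)=-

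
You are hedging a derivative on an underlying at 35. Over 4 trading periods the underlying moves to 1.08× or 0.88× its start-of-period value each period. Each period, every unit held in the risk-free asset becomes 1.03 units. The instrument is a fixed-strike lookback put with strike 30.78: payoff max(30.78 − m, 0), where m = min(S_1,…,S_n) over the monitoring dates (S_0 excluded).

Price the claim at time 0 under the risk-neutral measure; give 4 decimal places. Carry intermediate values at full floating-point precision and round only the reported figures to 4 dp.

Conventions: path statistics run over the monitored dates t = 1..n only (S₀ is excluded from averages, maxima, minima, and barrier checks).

price = 0.4719

Risk-neutral up-probability p* = (R−d)/(u−d) = (1.03−0.88)/(1.08−0.88) = 0.7500; the claim prices as the p*-weighted sum of path payoffs discounted by R^4.
Enumerate all 2^4 = 16 price paths (U = up ×1.08, D = down ×0.88); each path with k up-moves has probability p*^k·(1−p*)^(4−k).
DDDD: m=20.9893, payoff=9.7907, prob=0.003906
UDDD: m=25.7596, payoff=5.0204, prob=0.011719
DUDD: m=25.7596, payoff=5.0204, prob=0.011719
UUDD: m=31.6141, payoff=0.0000, prob=0.035156
DDUD: m=25.7596, payoff=5.0204, prob=0.011719
UDUD: m=31.6141, payoff=0.0000, prob=0.035156
DUUD: m=30.8000, payoff=0.0000, prob=0.035156
UUUD: m=37.8000, payoff=0.0000, prob=0.105469
DDDU: m=23.8515, payoff=6.9285, prob=0.011719
UDDU: m=29.2723, payoff=1.5077, prob=0.035156
DUDU: m=29.2723, payoff=1.5077, prob=0.035156
UUDU: m=35.9251, payoff=0.0000, prob=0.105469
DDUU: m=27.1040, payoff=3.6760, prob=0.035156
UDUU: m=33.2640, payoff=0.0000, prob=0.105469
DUUU: m=30.8000, payoff=0.0000, prob=0.105469
UUUU: m=37.8000, payoff=0.0000, prob=0.316406
Price = Σ prob·payoff / R^4 = 0.531178 / 1.125509 = 0.4719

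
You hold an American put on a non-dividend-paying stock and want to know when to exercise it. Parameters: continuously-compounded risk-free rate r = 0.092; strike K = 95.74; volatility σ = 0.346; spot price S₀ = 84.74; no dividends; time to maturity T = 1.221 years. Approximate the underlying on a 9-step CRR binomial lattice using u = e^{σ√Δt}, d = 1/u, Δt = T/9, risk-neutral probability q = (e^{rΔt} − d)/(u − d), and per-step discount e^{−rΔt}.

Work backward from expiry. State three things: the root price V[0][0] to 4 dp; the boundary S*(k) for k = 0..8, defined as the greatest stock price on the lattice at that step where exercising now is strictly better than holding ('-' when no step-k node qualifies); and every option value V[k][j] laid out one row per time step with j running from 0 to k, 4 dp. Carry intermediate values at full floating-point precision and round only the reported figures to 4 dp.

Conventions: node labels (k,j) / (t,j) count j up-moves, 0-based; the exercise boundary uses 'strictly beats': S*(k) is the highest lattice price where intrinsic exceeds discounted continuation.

params: Δt=0.13567 u=1.13592 d=0.88034 q=0.51732 e^(-rΔt)=0.98760
t_9 payoffs: 68.8270 61.0138 50.9324 37.9242 21.1396 0.0000 0.0000 0.0000 0.0000 0.0000
t_8: node(8,0) S=30.5710 payoff=65.1690 vs cont=63.9815 → 65.1690 [stop]  node(8,1) S=39.4461 payoff=56.2939 vs cont=55.1063 → 56.2939 [stop]  node(8,2) S=50.8978 payoff=44.8422 vs cont=43.6547 → 44.8422 [stop]  node(8,3) S=65.6740 payoff=30.0660 vs cont=28.8784 → 30.0660 [stop]  node(8,4) S=84.7400 payoff=11.0000 vs cont=10.0770 → 11.0000 [stop]  node(8,5) S=109.3410 payoff=0.0000 vs cont=0.0000 → 0.0000 [wait]  node(8,6) S=141.0841 payoff=0.0000 vs cont=0.0000 → 0.0000 [wait]  node(8,7) S=182.0425 payoff=0.0000 vs cont=0.0000 → 0.0000 [wait]  node(8,8) S=234.8916 payoff=0.0000 vs cont=0.0000 → 0.0000 [wait]  ⇒ S*(8)=84.7400
t_7: node(7,0) S=34.7262 payoff=61.0138 vs cont=59.8263 → 61.0138 [stop]  node(7,1) S=44.8076 payoff=50.9324 vs cont=49.7449 → 50.9324 [stop]  node(7,2) S=57.8158 payoff=37.9242 vs cont=36.7367 → 37.9242 [stop]  node(7,3) S=74.6004 payoff=21.1396 vs cont=19.9521 → 21.1396 [stop]  node(7,4) S=96.2578 payoff=0.0000 vs cont=5.2436 → 5.2436 [wait]  node(7,5) S=124.2026 payoff=0.0000 vs cont=0.0000 → 0.0000 [wait]  node(7,6) S=160.2601 payoff=0.0000 vs cont=0.0000 → 0.0000 [wait]  node(7,7) S=206.7855 payoff=0.0000 vs cont=0.0000 → 0.0000 [wait]  ⇒ S*(7)=74.6004
t_6: node(6,0) S=39.4461 payoff=56.2939 vs cont=55.1063 → 56.2939 [stop]  node(6,1) S=50.8978 payoff=44.8422 vs cont=43.6547 → 44.8422 [stop]  node(6,2) S=65.6740 payoff=30.0660 vs cont=28.8784 → 30.0660 [stop]  node(6,3) S=84.7400 payoff=11.0000 vs cont=12.7560 → 12.7560 [wait]  node(6,4) S=109.3410 payoff=0.0000 vs cont=2.4995 → 2.4995 [wait]  node(6,5) S=141.0841 payoff=0.0000 vs cont=0.0000 → 0.0000 [wait]  node(6,6) S=182.0425 payoff=0.0000 vs cont=0.0000 → 0.0000 [wait]  ⇒ S*(6)=65.6740
t_5: node(5,0) S=44.8076 payoff=50.9324 vs cont=49.7449 → 50.9324 [stop]  node(5,1) S=57.8158 payoff=37.9242 vs cont=36.7367 → 37.9242 [stop]  node(5,2) S=74.6004 payoff=21.1396 vs cont=20.8492 → 21.1396 [stop]  node(5,3) S=96.2578 payoff=0.0000 vs cont=7.3577 → 7.3577 [wait]  node(5,4) S=124.2026 payoff=0.0000 vs cont=1.1915 → 1.1915 [wait]  node(5,5) S=160.2601 payoff=0.0000 vs cont=0.0000 → 0.0000 [wait]  ⇒ S*(5)=74.6004
t_4: node(4,0) S=50.8978 payoff=44.8422 vs cont=43.6547 → 44.8422 [stop]  node(4,1) S=65.6740 payoff=30.0660 vs cont=28.8784 → 30.0660 [stop]  node(4,2) S=84.7400 payoff=11.0000 vs cont=13.8361 → 13.8361 [wait]  node(4,3) S=109.3410 payoff=0.0000 vs cont=4.1161 → 4.1161 [wait]  node(4,4) S=141.0841 payoff=0.0000 vs cont=0.5680 → 0.5680 [wait]  ⇒ S*(4)=65.6740
t_3: node(3,0) S=57.8158 payoff=37.9242 vs cont=36.7367 → 37.9242 [stop]  node(3,1) S=74.6004 payoff=21.1396 vs cont=21.4011 → 21.4011 [wait]  node(3,2) S=96.2578 payoff=0.0000 vs cont=8.6984 → 8.6984 [wait]  node(3,3) S=124.2026 payoff=0.0000 vs cont=2.2523 → 2.2523 [wait]  ⇒ S*(3)=57.8158
t_2: node(2,0) S=65.6740 payoff=30.0660 vs cont=29.0120 → 30.0660 [stop]  node(2,1) S=84.7400 payoff=11.0000 vs cont=14.6457 → 14.6457 [wait]  node(2,2) S=109.3410 payoff=0.0000 vs cont=5.2971 → 5.2971 [wait]  ⇒ S*(2)=65.6740
t_1: node(1,0) S=74.6004 payoff=21.1396 vs cont=21.8147 → 21.8147 [wait]  node(1,1) S=96.2578 payoff=0.0000 vs cont=9.6878 → 9.6878 [wait]  ⇒ S*(1)=-
t_0: node(0,0) S=84.7400 payoff=11.0000 vs cont=15.3484 → 15.3484 [wait]  ⇒ S*(0)=-

price = 15.3484
boundary = - - 65.6740 57.8158 65.6740 74.6004 65.6740 74.6004 84.7400
tree:
15.3484
21.8147 9.6878
30.0660 14.6457 5.2971
37.9242 21.4011 8.6984 2.2523
44.8422 30.0660 13.8361 4.1161 0.5680
50.9324 37.9242 21.1396 7.3577 1.1915 0.0000
56.2939 44.8422 30.0660 12.7560 2.4995 0.0000 0.0000
61.0138 50.9324 37.9242 21.1396 5.2436 0.0000 0.0000 0.0000
65.1690 56.2939 44.8422 30.0660 11.0000 0.0000 0.0000 0.0000 0.0000
68.8270 61.0138 50.9324 37.9242 21.1396 0.0000 0.0000 0.0000 0.0000 0.0000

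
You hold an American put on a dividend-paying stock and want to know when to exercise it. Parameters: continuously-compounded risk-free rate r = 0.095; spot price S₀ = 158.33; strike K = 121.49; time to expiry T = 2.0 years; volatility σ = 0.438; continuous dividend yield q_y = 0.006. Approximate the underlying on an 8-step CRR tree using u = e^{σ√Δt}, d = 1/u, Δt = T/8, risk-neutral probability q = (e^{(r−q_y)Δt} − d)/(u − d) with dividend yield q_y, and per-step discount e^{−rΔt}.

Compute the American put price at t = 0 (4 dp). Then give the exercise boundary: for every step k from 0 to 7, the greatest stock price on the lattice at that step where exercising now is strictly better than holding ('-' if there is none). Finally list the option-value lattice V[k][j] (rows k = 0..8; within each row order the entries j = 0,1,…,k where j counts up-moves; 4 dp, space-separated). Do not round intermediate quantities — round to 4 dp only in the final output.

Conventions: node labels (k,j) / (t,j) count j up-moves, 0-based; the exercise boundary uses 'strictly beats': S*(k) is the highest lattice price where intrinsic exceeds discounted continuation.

price = 12.2795
boundary = - - - - 65.9358 82.0789 65.9358 82.0789
tree:
12.2795
18.7308 6.3298
27.8104 10.4274 2.4797
40.0182 16.7734 4.4949 0.5554
55.5542 26.1961 8.0271 1.1295 0.0000
68.5223 39.4111 14.0591 2.2969 0.0000 0.0000
78.9399 55.5542 23.9852 4.6709 0.0000 0.0000 0.0000
87.3086 68.5223 39.4111 9.4985 0.0000 0.0000 0.0000 0.0000
94.0313 78.9399 55.5542 19.3156 0.0000 0.0000 0.0000 0.0000 0.0000

params: Δt=0.25000 u=1.24483 d=0.80332 q=0.49643 e^(-rΔt)=0.97653
t_8 payoffs: 94.0313 78.9399 55.5542 19.3156 0.0000 0.0000 0.0000 0.0000 0.0000
t_7: node(7,0) S=34.1814 payoff=87.3086 vs cont=84.5084 → 87.3086 [stop]  node(7,1) S=52.9677 payoff=68.5223 vs cont=65.7503 → 68.5223 [stop]  node(7,2) S=82.0789 payoff=39.4111 vs cont=36.6827 → 39.4111 [stop]  node(7,3) S=127.1899 payoff=0.0000 vs cont=9.4985 → 9.4985 [wait]  node(7,4) S=197.0941 payoff=0.0000 vs cont=0.0000 → 0.0000 [wait]  node(7,5) S=305.4180 payoff=0.0000 vs cont=0.0000 → 0.0000 [wait]  node(7,6) S=473.2773 payoff=0.0000 vs cont=0.0000 → 0.0000 [wait]  node(7,7) S=733.3928 payoff=0.0000 vs cont=0.0000 → 0.0000 [wait]  ⇒ S*(7)=82.0789
t_6: node(6,0) S=42.5501 payoff=78.9399 vs cont=76.1523 → 78.9399 [stop]  node(6,1) S=65.9358 payoff=55.5542 vs cont=52.8016 → 55.5542 [stop]  node(6,2) S=102.1744 payoff=19.3156 vs cont=23.9852 → 23.9852 [wait]  node(6,3) S=158.3300 payoff=0.0000 vs cont=4.6709 → 4.6709 [wait]  node(6,4) S=245.3489 payoff=0.0000 vs cont=0.0000 → 0.0000 [wait]  node(6,5) S=380.1939 payoff=0.0000 vs cont=0.0000 → 0.0000 [wait]  node(6,6) S=589.1504 payoff=0.0000 vs cont=0.0000 → 0.0000 [wait]  ⇒ S*(6)=65.9358
t_5: node(5,0) S=52.9677 payoff=68.5223 vs cont=65.7503 → 68.5223 [stop]  node(5,1) S=82.0789 payoff=39.4111 vs cont=38.9464 → 39.4111 [stop]  node(5,2) S=127.1899 payoff=0.0000 vs cont=14.0591 → 14.0591 [wait]  node(5,3) S=197.0941 payoff=0.0000 vs cont=2.2969 → 2.2969 [wait]  node(5,4) S=305.4180 payoff=0.0000 vs cont=0.0000 → 0.0000 [wait]  node(5,5) S=473.2773 payoff=0.0000 vs cont=0.0000 → 0.0000 [wait]  ⇒ S*(5)=82.0789
t_4: node(4,0) S=65.9358 payoff=55.5542 vs cont=52.8016 → 55.5542 [stop]  node(4,1) S=102.1744 payoff=19.3156 vs cont=26.1961 → 26.1961 [wait]  node(4,2) S=158.3300 payoff=0.0000 vs cont=8.0271 → 8.0271 [wait]  node(4,3) S=245.3489 payoff=0.0000 vs cont=1.1295 → 1.1295 [wait]  node(4,4) S=380.1939 payoff=0.0000 vs cont=0.0000 → 0.0000 [wait]  ⇒ S*(4)=65.9358
t_3: node(3,0) S=82.0789 payoff=39.4111 vs cont=40.0182 → 40.0182 [wait]  node(3,1) S=127.1899 payoff=0.0000 vs cont=16.7734 → 16.7734 [wait]  node(3,2) S=197.0941 payoff=0.0000 vs cont=4.4949 → 4.4949 [wait]  node(3,3) S=305.4180 payoff=0.0000 vs cont=0.5554 → 0.5554 [wait]  ⇒ S*(3)=-
t_2: node(2,0) S=102.1744 payoff=19.3156 vs cont=27.8104 → 27.8104 [wait]  node(2,1) S=158.3300 payoff=0.0000 vs cont=10.4274 → 10.4274 [wait]  node(2,2) S=245.3489 payoff=0.0000 vs cont=2.4797 → 2.4797 [wait]  ⇒ S*(2)=-
t_1: node(1,0) S=127.1899 payoff=0.0000 vs cont=18.7308 → 18.7308 [wait]  node(1,1) S=197.0941 payoff=0.0000 vs cont=6.3298 → 6.3298 [wait]  ⇒ S*(1)=-
t_0: node(0,0) S=158.3300 payoff=0.0000 vs cont=12.2795 → 12.2795 [wait]  ⇒ S*(0)=-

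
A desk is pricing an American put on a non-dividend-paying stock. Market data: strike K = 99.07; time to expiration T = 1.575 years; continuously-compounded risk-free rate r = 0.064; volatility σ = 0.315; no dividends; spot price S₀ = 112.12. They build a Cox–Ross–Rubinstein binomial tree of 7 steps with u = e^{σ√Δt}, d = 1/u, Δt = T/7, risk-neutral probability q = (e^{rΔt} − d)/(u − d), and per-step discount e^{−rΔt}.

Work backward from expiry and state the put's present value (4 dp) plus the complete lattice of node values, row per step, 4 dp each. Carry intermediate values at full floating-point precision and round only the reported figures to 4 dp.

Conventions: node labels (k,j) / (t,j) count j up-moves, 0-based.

Δt=0.22500  u=1.16116  d=0.86121  q=0.51107  discount=0.98570
step 7 (expiry): payoffs max(K−S,0) = 59.6747 45.9538 27.4541 2.5112 0.0000 0.0000 0.0000 0.0000
k=6: (k=6,j=0): S=45.7442, K−S=53.3258, hold=51.9095 ⇒ V=53.3258 exercise | (k=6,j=1): S=61.6763, K−S=37.3937, hold=35.9773 ⇒ V=37.3937 exercise | (k=6,j=2): S=83.1573, K−S=15.9127, hold=14.4963 ⇒ V=15.9127 exercise | (k=6,j=3): S=112.1200, K−S=0.0000, hold=1.2102 ⇒ V=1.2102 continue | (k=6,j=4): S=151.1700, K−S=0.0000, hold=0.0000 ⇒ V=0.0000 continue | (k=6,j=5): S=203.8206, K−S=0.0000, hold=0.0000 ⇒ V=0.0000 continue | (k=6,j=6): S=274.8088, K−S=0.0000, hold=0.0000 ⇒ V=0.0000 continue
k=5: (k=5,j=0): S=53.1162, K−S=45.9538, hold=44.5374 ⇒ V=45.9538 exercise | (k=5,j=1): S=71.6159, K−S=27.4541, hold=26.0377 ⇒ V=27.4541 exercise | (k=5,j=2): S=96.5588, K−S=2.5112, hold=8.2786 ⇒ V=8.2786 continue | (k=5,j=3): S=130.1890, K−S=0.0000, hold=0.5833 ⇒ V=0.5833 continue | (k=5,j=4): S=175.5322, K−S=0.0000, hold=0.0000 ⇒ V=0.0000 continue | (k=5,j=5): S=236.6679, K−S=0.0000, hold=0.0000 ⇒ V=0.0000 continue
k=4: (k=4,j=0): S=61.6763, K−S=37.3937, hold=35.9773 ⇒ V=37.3937 exercise | (k=4,j=1): S=83.1573, K−S=15.9127, hold=17.4017 ⇒ V=17.4017 continue | (k=4,j=2): S=112.1200, K−S=0.0000, hold=4.2836 ⇒ V=4.2836 continue | (k=4,j=3): S=151.1700, K−S=0.0000, hold=0.2811 ⇒ V=0.2811 continue | (k=4,j=4): S=203.8206, K−S=0.0000, hold=0.0000 ⇒ V=0.0000 continue
k=3: (k=3,j=0): S=71.6159, K−S=27.4541, hold=26.7879 ⇒ V=27.4541 exercise | (k=3,j=1): S=96.5588, K−S=2.5112, hold=10.5445 ⇒ V=10.5445 continue | (k=3,j=2): S=130.1890, K−S=0.0000, hold=2.2061 ⇒ V=2.2061 continue | (k=3,j=3): S=175.5322, K−S=0.0000, hold=0.1355 ⇒ V=0.1355 continue
k=2: (k=2,j=0): S=83.1573, K−S=15.9127, hold=18.5432 ⇒ V=18.5432 continue | (k=2,j=1): S=112.1200, K−S=0.0000, hold=6.1931 ⇒ V=6.1931 continue | (k=2,j=2): S=151.1700, K−S=0.0000, hold=1.1314 ⇒ V=1.1314 continue
k=1: (k=1,j=0): S=96.5588, K−S=2.5112, hold=12.0566 ⇒ V=12.0566 continue | (k=1,j=1): S=130.1890, K−S=0.0000, hold=3.5547 ⇒ V=3.5547 continue
k=0: (k=0,j=0): S=112.1200, K−S=0.0000, hold=7.6013 ⇒ V=7.6013 continue

price = 7.6013
tree:
7.6013
12.0566 3.5547
18.5432 6.1931 1.1314
27.4541 10.5445 2.2061 0.1355
37.3937 17.4017 4.2836 0.2811 0.0000
45.9538 27.4541 8.2786 0.5833 0.0000 0.0000
53.3258 37.3937 15.9127 1.2102 0.0000 0.0000 0.0000
59.6747 45.9538 27.4541 2.5112 0.0000 0.0000 0.0000 0.0000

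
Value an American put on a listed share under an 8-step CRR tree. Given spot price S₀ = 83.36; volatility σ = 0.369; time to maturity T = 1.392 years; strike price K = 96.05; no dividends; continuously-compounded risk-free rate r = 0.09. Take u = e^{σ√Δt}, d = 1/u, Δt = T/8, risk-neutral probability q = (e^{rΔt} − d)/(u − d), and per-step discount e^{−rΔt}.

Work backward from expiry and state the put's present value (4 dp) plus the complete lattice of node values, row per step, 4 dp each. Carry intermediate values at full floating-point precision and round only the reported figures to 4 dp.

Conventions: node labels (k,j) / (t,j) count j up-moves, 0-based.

Δt=0.17400, u=1.16640, d=0.85734, q=0.51266, disc=e^(-rΔt)=0.98446
k=8 terminal: V=max(K-S,0) → 71.7180 62.9466 51.0132 34.7779 12.6900 0.0000 0.0000 0.0000 0.0000
k=7: j=0 S=28.3808 intr=67.6692 cont=66.1767 V=67.6692[EX]; j=1 S=38.6118 intr=57.4382 cont=55.9458 V=57.4382[EX]; j=2 S=52.5309 intr=43.5191 cont=42.0266 V=43.5191[EX]; j=3 S=71.4678 intr=24.5822 cont=23.0898 V=24.5822[EX]; j=4 S=97.2311 intr=0.0000 cont=6.0882 V=6.0882[hold]; j=5 S=132.2819 intr=0.0000 cont=0.0000 V=0.0000[hold]; j=6 S=179.9680 intr=0.0000 cont=0.0000 V=0.0000[hold]; j=7 S=244.8445 intr=0.0000 cont=0.0000 V=0.0000[hold]
k=6: j=0 S=33.1034 intr=62.9466 cont=61.4542 V=62.9466[EX]; j=1 S=45.0368 intr=51.0132 cont=49.5208 V=51.0132[EX]; j=2 S=61.2721 intr=34.7779 cont=33.2855 V=34.7779[EX]; j=3 S=83.3600 intr=12.6900 cont=14.8664 V=14.8664[hold]; j=4 S=113.4104 intr=0.0000 cont=2.9209 V=2.9209[hold]; j=5 S=154.2936 intr=0.0000 cont=0.0000 V=0.0000[hold]; j=6 S=209.9147 intr=0.0000 cont=0.0000 V=0.0000[hold]
k=5: j=0 S=38.6118 intr=57.4382 cont=55.9458 V=57.4382[EX]; j=1 S=52.5309 intr=43.5191 cont=42.0266 V=43.5191[EX]; j=2 S=71.4678 intr=24.5822 cont=24.1882 V=24.5822[EX]; j=3 S=97.2311 intr=0.0000 cont=8.6065 V=8.6065[hold]; j=4 S=132.2819 intr=0.0000 cont=1.4013 V=1.4013[hold]; j=5 S=179.9680 intr=0.0000 cont=0.0000 V=0.0000[hold]
k=4: j=0 S=45.0368 intr=51.0132 cont=49.5208 V=51.0132[EX]; j=1 S=61.2721 intr=34.7779 cont=33.2855 V=34.7779[EX]; j=2 S=83.3600 intr=12.6900 cont=16.1374 V=16.1374[hold]; j=3 S=113.4104 intr=0.0000 cont=4.8364 V=4.8364[hold]; j=4 S=154.2936 intr=0.0000 cont=0.6723 V=0.6723[hold]
k=3: j=0 S=52.5309 intr=43.5191 cont=42.0266 V=43.5191[EX]; j=1 S=71.4678 intr=24.5822 cont=24.8297 V=24.8297[hold]; j=2 S=97.2311 intr=0.0000 cont=10.1830 V=10.1830[hold]; j=3 S=132.2819 intr=0.0000 cont=2.6596 V=2.6596[hold]
k=2: j=0 S=61.2721 intr=34.7779 cont=33.4104 V=34.7779[EX]; j=1 S=83.3600 intr=12.6900 cont=17.0517 V=17.0517[hold]; j=2 S=113.4104 intr=0.0000 cont=6.2278 V=6.2278[hold]
k=1: j=0 S=71.4678 intr=24.5822 cont=25.2912 V=25.2912[hold]; j=1 S=97.2311 intr=0.0000 cont=11.3240 V=11.3240[hold]
k=0: j=0 S=83.3600 intr=12.6900 cont=17.8490 V=17.8490[hold]

price = 17.8490
tree:
17.8490
25.2912 11.3240
34.7779 17.0517 6.2278
43.5191 24.8297 10.1830 2.6596
51.0132 34.7779 16.1374 4.8364 0.6723
57.4382 43.5191 24.5822 8.6065 1.4013 0.0000
62.9466 51.0132 34.7779 14.8664 2.9209 0.0000 0.0000
67.6692 57.4382 43.5191 24.5822 6.0882 0.0000 0.0000 0.0000
71.7180 62.9466 51.0132 34.7779 12.6900 0.0000 0.0000 0.0000 0.0000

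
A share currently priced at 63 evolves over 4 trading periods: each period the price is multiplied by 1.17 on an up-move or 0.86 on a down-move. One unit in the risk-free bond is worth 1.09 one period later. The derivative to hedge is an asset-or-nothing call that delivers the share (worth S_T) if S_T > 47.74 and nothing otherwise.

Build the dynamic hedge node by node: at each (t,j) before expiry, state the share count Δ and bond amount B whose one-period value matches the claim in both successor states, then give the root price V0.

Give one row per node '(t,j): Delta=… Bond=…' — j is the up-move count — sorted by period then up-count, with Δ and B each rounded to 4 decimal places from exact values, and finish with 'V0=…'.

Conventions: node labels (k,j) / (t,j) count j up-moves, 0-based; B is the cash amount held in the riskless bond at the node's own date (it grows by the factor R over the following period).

(0,0): Delta=1.2663 Bond=-18.5816
(1,0): Delta=1.8582 Bond=-52.3228
(1,1): Delta=1.1150 Bond=-9.0996
(2,0): Delta=3.0057 Bond=-110.4992
(2,1): Delta=1.5649 Bond=-38.4345
(2,2): Delta=1.0000 Bond=0.0000
(3,0): Delta=0.0000 Bond=0.0000
(3,1): Delta=3.7742 Bond=-162.3377
(3,2): Delta=1.0000 Bond=0.0000
(3,3): Delta=1.0000 Bond=0.0000
V0=61.1977

Arbitrage-free pricing uses the up-move probability p* = (R−d)/(u−d) = 0.7419, discounting each step at R = 1.09.
Terminal payoffs: V(4,0)=0.0000, V(4,1)=0.0000, V(4,2)=63.7836, V(4,3)=86.7754, V(4,4)=118.0549
(3,0): S=40.0715. Δ = (V_up−V_dn)/(S_up−S_dn) = (0.0000−0.0000)/(46.8837−34.4615) = 0.0000. V = [p*·0.0000 + (1−p*)·0.0000]/1.09 = 0.0000. B = V − Δ·S = 0.0000.
(3,1): S=54.5159. Δ = (V_up−V_dn)/(S_up−S_dn) = (63.7836−0.0000)/(63.7836−46.8837) = 3.7742. V = [p*·63.7836 + (1−p*)·0.0000]/1.09 = 43.4159. B = V − Δ·S = -162.3377.
(3,2): S=74.1670. Δ = (V_up−V_dn)/(S_up−S_dn) = (86.7754−63.7836)/(86.7754−63.7836) = 1.0000. V = [p*·86.7754 + (1−p*)·63.7836]/1.09 = 74.1670. B = V − Δ·S = 0.0000.
(3,3): S=100.9016. Δ = (V_up−V_dn)/(S_up−S_dn) = (118.0549−86.7754)/(118.0549−86.7754) = 1.0000. V = [p*·118.0549 + (1−p*)·86.7754]/1.09 = 100.9016. B = V − Δ·S = 0.0000.
(2,0): S=46.5948. Δ = (V_up−V_dn)/(S_up−S_dn) = (43.4159−0.0000)/(54.5159−40.0715) = 3.0057. V = [p*·43.4159 + (1−p*)·0.0000]/1.09 = 29.5521. B = V − Δ·S = -110.4992.
(2,1): S=63.3906. Δ = (V_up−V_dn)/(S_up−S_dn) = (74.1670−43.4159)/(74.1670−54.5159) = 1.5649. V = [p*·74.1670 + (1−p*)·43.4159]/1.09 = 60.7626. B = V − Δ·S = -38.4345.
(2,2): S=86.2407. Δ = (V_up−V_dn)/(S_up−S_dn) = (100.9016−74.1670)/(100.9016−74.1670) = 1.0000. V = [p*·100.9016 + (1−p*)·74.1670]/1.09 = 86.2407. B = V − Δ·S = 0.0000.
(1,0): S=54.1800. Δ = (V_up−V_dn)/(S_up−S_dn) = (60.7626−29.5521)/(63.3906−46.5948) = 1.8582. V = [p*·60.7626 + (1−p*)·29.5521]/1.09 = 48.3562. B = V − Δ·S = -52.3228.
(1,1): S=73.7100. Δ = (V_up−V_dn)/(S_up−S_dn) = (86.2407−60.7626)/(86.2407−63.3906) = 1.1150. V = [p*·86.2407 + (1−p*)·60.7626]/1.09 = 73.0878. B = V − Δ·S = -9.0996.
(0,0): S=63.0000. Δ = (V_up−V_dn)/(S_up−S_dn) = (73.0878−48.3562)/(73.7100−54.1800) = 1.2663. V = [p*·73.0878 + (1−p*)·48.3562]/1.09 = 61.1977. B = V − Δ·S = -18.5816.
As a check, the time-0 holding Δ(0,0)·S0 + B(0,0) comes to 61.1977 — exactly V0.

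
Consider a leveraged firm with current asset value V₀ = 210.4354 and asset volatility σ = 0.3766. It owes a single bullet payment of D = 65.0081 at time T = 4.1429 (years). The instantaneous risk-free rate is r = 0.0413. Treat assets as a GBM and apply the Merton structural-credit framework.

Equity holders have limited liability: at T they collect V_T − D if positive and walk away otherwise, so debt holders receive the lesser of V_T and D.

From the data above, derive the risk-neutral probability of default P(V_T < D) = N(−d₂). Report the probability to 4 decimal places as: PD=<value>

PD=0.0850

Equity is a call on the firm's assets struck at D = 65.0081:
d₁ = [ln(V₀/D) + (r + σ²/2)T] / (σ√T)
   = [ln(210.4354/65.0081) + (0.0413 + 0.5·0.3766²)·4.1429] / (0.3766·√4.1429)
   = [1.174667 + 0.464890] / 0.766536 = 2.138918
d₂ = d₁ − σ√T = 2.138918 − 0.766536 = 1.372382
risk-neutral PD = N(−d₂) = N(-1.372382) = 0.084972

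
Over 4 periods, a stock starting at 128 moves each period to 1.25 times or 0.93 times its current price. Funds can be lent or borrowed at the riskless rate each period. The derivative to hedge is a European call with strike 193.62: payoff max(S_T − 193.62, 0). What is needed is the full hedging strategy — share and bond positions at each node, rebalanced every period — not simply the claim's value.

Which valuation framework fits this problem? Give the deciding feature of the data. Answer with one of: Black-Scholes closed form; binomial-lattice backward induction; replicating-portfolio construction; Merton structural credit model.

Key observation: the mandate to exhibit the hedge at every date and state singles out the replicating-portfolio construction on the 4-period tree with factors 1.25 and 0.93 from 128.

framework: replicating-portfolio construction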